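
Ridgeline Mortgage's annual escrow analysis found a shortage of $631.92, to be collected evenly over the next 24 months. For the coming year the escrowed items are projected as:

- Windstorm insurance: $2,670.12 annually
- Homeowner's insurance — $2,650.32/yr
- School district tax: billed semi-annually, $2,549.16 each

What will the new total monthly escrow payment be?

$894.56

Windstorm insurance: $2,670.12 per year
Homeowner's insurance: $2,650.32 per year
School district tax: $2,549.16 × 2 = $5,098.32 per year
Total annual escrow = $10,418.76
Monthly = $10,418.76 ÷ 12 = $868.23
Monthly shortage recovery: $631.92 ÷ 24 = $26.33
New monthly escrow = $868.23 + $26.33 = $894.56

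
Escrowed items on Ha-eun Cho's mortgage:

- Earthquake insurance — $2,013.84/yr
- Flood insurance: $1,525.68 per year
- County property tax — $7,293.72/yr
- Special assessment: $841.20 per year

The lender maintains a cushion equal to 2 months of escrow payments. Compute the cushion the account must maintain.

Earthquake insurance = $2,013.84
Flood insurance = $1,525.68
County property tax = $7,293.72
Special assessment = $841.20
Total annual escrow = $2,013.84 + $1,525.68 + $7,293.72 + $841.20 = $11,674.44
Base monthly escrow = $11,674.44 ÷ 12 = $972.87
Reserve = 2 × $972.87 = $1,945.74

$1,945.74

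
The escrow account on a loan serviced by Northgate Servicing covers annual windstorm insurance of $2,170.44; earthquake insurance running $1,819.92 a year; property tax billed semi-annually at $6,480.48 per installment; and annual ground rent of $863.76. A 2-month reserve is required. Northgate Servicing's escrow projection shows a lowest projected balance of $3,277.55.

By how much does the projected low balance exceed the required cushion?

$308.37

Windstorm insurance — $2,170.44 per year
Earthquake insurance — $1,819.92 per year
Property tax — $6,480.48 × 2 = $12,960.96 per year
Ground rent — $863.76 per year
Annual escrow total = $2,170.44 + $1,819.92 + $12,960.96 + $863.76 = $17,815.08
Monthly escrow = $17,815.08 / 12 = $1,484.59
Required cushion = 2 × $1,484.59 = $2,969.18
Excess over cushion: $3,277.55 − $2,969.18 = $308.37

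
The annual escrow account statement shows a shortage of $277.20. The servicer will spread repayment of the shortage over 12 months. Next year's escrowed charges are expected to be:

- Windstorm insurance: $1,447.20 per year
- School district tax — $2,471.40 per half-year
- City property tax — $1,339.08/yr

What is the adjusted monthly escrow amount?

Windstorm insurance = $1,447.20 annually
School district tax = $2,471.40 × 2 = $4,942.80 annually
City property tax = $1,339.08 annually
Combined annual = $1,447.20 + $4,942.80 + $1,339.08 = $7,729.08
Per month = $7,729.08 / 12 = $644.09
Shortage spread = $277.20 ÷ 12 = $23.10/mo
New monthly escrow = $644.09 + $23.10 = $667.19

$667.19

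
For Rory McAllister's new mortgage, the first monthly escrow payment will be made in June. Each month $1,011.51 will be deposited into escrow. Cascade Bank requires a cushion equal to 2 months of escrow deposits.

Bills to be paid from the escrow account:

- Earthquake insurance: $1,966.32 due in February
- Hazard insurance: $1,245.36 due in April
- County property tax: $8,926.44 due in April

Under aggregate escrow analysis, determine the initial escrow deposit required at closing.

$3,034.53

Cushion = 2 × $1,011.51 = $2,023.02
Trial balance (start $0, +$1,011.51 each month, − disbursements):
  Jun: +$1,011.51 → $1,011.51
  Jul: +$1,011.51 → $2,023.02
  Aug: +$1,011.51 → $3,034.53
  Sep: +$1,011.51 → $4,046.04
  Oct: +$1,011.51 → $5,057.55
  Nov: +$1,011.51 → $6,069.06
  Dec: +$1,011.51 → $7,080.57
  Jan: +$1,011.51 → $8,092.08
  Feb: +$1,011.51 − $1,966.32 → $7,137.27
  Mar: +$1,011.51 → $8,148.78
  Apr: +$1,011.51 − $10,171.80 → -$1,011.51
  May: +$1,011.51 → $0.00
Lowest trial balance = -$1,011.51 (Apr)
Initial deposit = cushion − low point = $2,023.02 − (-$1,011.51) = $3,034.53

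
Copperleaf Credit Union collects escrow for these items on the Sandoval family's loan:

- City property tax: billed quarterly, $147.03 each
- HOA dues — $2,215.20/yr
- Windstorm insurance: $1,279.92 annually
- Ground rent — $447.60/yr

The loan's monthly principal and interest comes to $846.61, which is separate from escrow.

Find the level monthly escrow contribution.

$377.57

City property tax = $147.03 × 4 = $588.12
HOA dues = $2,215.20
Windstorm insurance = $1,279.92
Ground rent = $447.60
Yearly total = $4,530.84
Per month = $4,530.84 / 12 = $377.57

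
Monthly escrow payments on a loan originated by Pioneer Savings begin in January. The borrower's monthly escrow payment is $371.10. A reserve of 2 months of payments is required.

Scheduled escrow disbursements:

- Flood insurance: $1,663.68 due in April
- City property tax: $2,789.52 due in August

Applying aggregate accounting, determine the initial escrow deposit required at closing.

Cushion = 2 × $371.10 = $742.20
Trial balance (start $0, +$371.10 each month, − disbursements):
  Jan: +$371.10 → $371.10
  Feb: +$371.10 → $742.20
  Mar: +$371.10 → $1,113.30
  Apr: +$371.10 − $1,663.68 → -$179.28
  May: +$371.10 → $191.82
  Jun: +$371.10 → $562.92
  Jul: +$371.10 → $934.02
  Aug: +$371.10 − $2,789.52 → -$1,484.40
  Sep: +$371.10 → -$1,113.30
  Oct: +$371.10 → -$742.20
  Nov: +$371.10 → -$371.10
  Dec: +$371.10 → $0.00
Lowest trial balance = -$1,484.40 (Aug)
Initial deposit = cushion − low point = $742.20 − (-$1,484.40) = $2,226.60

$2,226.60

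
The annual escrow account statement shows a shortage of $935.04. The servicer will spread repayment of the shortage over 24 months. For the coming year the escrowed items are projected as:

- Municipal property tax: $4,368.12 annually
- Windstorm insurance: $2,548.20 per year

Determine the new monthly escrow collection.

Municipal property tax: $4,368.12/yr
Windstorm insurance: $2,548.20/yr
Total per year = $4,368.12 + $2,548.20 = $6,916.32
Monthly escrow = $6,916.32 ÷ 12 = $576.36
Monthly shortage recovery: $935.04 ÷ 24 = $38.96
Adjusted monthly = $576.36 + $38.96 = $615.32

$615.32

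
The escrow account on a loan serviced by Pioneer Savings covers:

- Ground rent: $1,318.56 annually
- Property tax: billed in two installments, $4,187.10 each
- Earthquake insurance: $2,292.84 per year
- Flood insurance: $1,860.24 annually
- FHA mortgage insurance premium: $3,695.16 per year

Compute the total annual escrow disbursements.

$17,541.00

Ground rent: $1,318.56 annually
Property tax: $4,187.10 × 2 = $8,374.20 annually
Earthquake insurance: $2,292.84 annually
Flood insurance: $1,860.24 annually
FHA mortgage insurance premium: $3,695.16 annually
Annual escrow total = $17,541.00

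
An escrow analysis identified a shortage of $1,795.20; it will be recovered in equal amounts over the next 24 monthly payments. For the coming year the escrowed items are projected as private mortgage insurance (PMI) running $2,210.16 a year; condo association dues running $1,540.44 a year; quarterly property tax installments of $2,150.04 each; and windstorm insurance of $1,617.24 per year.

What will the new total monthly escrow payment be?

$1,238.80

Private mortgage insurance (PMI): $2,210.16 per year
Condo association dues: $1,540.44 per year
Property tax: $2,150.04 × 4 = $8,600.16 per year
Windstorm insurance: $1,617.24 per year
Yearly total = $13,968.00
Monthly = $13,968.00 / 12 = $1,164.00
Shortage spread = $1,795.20 / 24 = $74.80/mo
Adjusted monthly = $1,164.00 + $74.80 = $1,238.80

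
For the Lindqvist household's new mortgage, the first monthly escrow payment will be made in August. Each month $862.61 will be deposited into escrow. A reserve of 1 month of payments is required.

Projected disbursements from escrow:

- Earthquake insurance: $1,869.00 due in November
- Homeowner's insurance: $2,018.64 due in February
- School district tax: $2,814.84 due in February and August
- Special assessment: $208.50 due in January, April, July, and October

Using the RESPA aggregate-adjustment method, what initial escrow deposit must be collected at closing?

$4,758.66

Cushion = 1 × $862.61 = $862.61
Trial balance (start $0, +$862.61 each month, − disbursements):
  Aug: +$862.61 − $2,814.84 → -$1,952.23
  Sep: +$862.61 → -$1,089.62
  Oct: +$862.61 − $208.50 → -$435.51
  Nov: +$862.61 − $1,869.00 → -$1,441.90
  Dec: +$862.61 → -$579.29
  Jan: +$862.61 − $208.50 → $74.82
  Feb: +$862.61 − $4,833.48 → -$3,896.05
  Mar: +$862.61 → -$3,033.44
  Apr: +$862.61 − $208.50 → -$2,379.33
  May: +$862.61 → -$1,516.72
  Jun: +$862.61 → -$654.11
  Jul: +$862.61 − $208.50 → $0.00
Lowest trial balance = -$3,896.05 (Feb)
Initial deposit = cushion − low point = $862.61 − (-$3,896.05) = $4,758.66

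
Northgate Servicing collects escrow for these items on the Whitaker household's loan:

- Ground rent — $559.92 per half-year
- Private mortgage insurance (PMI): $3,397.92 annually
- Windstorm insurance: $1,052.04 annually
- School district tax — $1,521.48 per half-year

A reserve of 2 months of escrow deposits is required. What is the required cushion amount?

$1,435.46

Ground rent — $559.92 × 2 = $1,119.84 per year
Private mortgage insurance (PMI) — $3,397.92 per year
Windstorm insurance — $1,052.04 per year
School district tax — $1,521.48 × 2 = $3,042.96 per year
Yearly total = $8,612.76
Per month = $8,612.76 / 12 = $717.73
Required cushion = 2 × $717.73 = $1,435.46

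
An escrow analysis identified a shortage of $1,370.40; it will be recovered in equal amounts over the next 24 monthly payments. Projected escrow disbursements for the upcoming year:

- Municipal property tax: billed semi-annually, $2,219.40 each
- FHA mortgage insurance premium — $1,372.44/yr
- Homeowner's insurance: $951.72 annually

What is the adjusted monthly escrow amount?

$620.68

Municipal property tax: $2,219.40 × 2 = $4,438.80/yr
FHA mortgage insurance premium: $1,372.44/yr
Homeowner's insurance: $951.72/yr
Combined annual = $4,438.80 + $1,372.44 + $951.72 = $6,762.96
Monthly escrow = $6,762.96 ÷ 12 = $563.58
Monthly shortage recovery: $1,370.40 / 24 = $57.10
Adjusted monthly = $563.58 + $57.10 = $620.68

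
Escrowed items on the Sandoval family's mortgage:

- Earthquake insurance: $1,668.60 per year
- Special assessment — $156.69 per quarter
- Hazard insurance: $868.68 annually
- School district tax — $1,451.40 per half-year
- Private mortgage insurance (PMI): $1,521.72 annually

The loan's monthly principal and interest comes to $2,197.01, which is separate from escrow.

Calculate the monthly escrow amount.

Earthquake insurance — $1,668.60/yr
Special assessment — $156.69 × 4 = $626.76/yr
Hazard insurance — $868.68/yr
School district tax — $1,451.40 × 2 = $2,902.80/yr
Private mortgage insurance (PMI) — $1,521.72/yr
Total annual escrow = $1,668.60 + $626.76 + $868.68 + $2,902.80 + $1,521.72 = $7,588.56
Monthly = $7,588.56 ÷ 12 = $632.38

$632.38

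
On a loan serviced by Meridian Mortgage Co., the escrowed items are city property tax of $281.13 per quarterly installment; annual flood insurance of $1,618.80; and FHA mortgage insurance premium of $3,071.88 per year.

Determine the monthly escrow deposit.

City property tax = $281.13 × 4 = $1,124.52 annually
Flood insurance = $1,618.80 annually
FHA mortgage insurance premium = $3,071.88 annually
Combined annual = $5,815.20
Per month = $5,815.20 ÷ 12 = $484.60

$484.60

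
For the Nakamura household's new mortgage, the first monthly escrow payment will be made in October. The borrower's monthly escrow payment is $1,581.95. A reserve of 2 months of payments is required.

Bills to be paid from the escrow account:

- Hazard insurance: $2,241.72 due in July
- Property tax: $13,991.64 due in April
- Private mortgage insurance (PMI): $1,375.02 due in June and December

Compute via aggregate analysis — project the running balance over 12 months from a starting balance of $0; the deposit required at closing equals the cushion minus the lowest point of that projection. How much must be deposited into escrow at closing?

$7,456.91

Cushion = 2 × $1,581.95 = $3,163.90
Trial balance (start $0, +$1,581.95 each month, − disbursements):
  Oct: +$1,581.95 → $1,581.95
  Nov: +$1,581.95 → $3,163.90
  Dec: +$1,581.95 − $1,375.02 → $3,370.83
  Jan: +$1,581.95 → $4,952.78
  Feb: +$1,581.95 → $6,534.73
  Mar: +$1,581.95 → $8,116.68
  Apr: +$1,581.95 − $13,991.64 → -$4,293.01
  May: +$1,581.95 → -$2,711.06
  Jun: +$1,581.95 − $1,375.02 → -$2,504.13
  Jul: +$1,581.95 − $2,241.72 → -$3,163.90
  Aug: +$1,581.95 → -$1,581.95
  Sep: +$1,581.95 → $0.00
Lowest trial balance = -$4,293.01 (Apr)
Initial deposit = cushion − low point = $3,163.90 − (-$4,293.01) = $7,456.91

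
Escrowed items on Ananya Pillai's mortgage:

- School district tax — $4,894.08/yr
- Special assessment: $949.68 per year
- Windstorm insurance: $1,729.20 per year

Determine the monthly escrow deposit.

$631.08

School district tax: $4,894.08
Special assessment: $949.68
Windstorm insurance: $1,729.20
Total annual escrow = $7,572.96
Monthly escrow = $7,572.96 / 12 = $631.08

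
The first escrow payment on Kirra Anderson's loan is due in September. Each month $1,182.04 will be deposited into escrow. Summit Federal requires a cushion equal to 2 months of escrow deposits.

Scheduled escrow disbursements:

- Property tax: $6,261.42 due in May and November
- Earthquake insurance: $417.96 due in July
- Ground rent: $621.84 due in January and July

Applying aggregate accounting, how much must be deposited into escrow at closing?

$5,079.38

Cushion = 2 × $1,182.04 = $2,364.08
Trial balance (start $0, +$1,182.04 each month, − disbursements):
  Sep: +$1,182.04 → $1,182.04
  Oct: +$1,182.04 → $2,364.08
  Nov: +$1,182.04 − $6,261.42 → -$2,715.30
  Dec: +$1,182.04 → -$1,533.26
  Jan: +$1,182.04 − $621.84 → -$973.06
  Feb: +$1,182.04 → $208.98
  Mar: +$1,182.04 → $1,391.02
  Apr: +$1,182.04 → $2,573.06
  May: +$1,182.04 − $6,261.42 → -$2,506.32
  Jun: +$1,182.04 → -$1,324.28
  Jul: +$1,182.04 − $1,039.80 → -$1,182.04
  Aug: +$1,182.04 → $0.00
Lowest trial balance = -$2,715.30 (Nov)
Initial deposit = cushion − low point = $2,364.08 − (-$2,715.30) = $5,079.38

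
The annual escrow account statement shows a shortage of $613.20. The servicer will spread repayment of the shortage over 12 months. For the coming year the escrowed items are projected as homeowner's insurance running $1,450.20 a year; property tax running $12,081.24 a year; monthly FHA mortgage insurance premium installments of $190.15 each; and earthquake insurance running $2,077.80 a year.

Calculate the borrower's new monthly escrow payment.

Homeowner's insurance = $1,450.20/yr
Property tax = $12,081.24/yr
FHA mortgage insurance premium = $190.15 × 12 = $2,281.80/yr
Earthquake insurance = $2,077.80/yr
Annual escrow total = $17,891.04
Monthly escrow = $17,891.04 / 12 = $1,490.92
Monthly shortage recovery: $613.20 / 12 = $51.10
Adjusted monthly = $1,490.92 + $51.10 = $1,542.02

$1,542.02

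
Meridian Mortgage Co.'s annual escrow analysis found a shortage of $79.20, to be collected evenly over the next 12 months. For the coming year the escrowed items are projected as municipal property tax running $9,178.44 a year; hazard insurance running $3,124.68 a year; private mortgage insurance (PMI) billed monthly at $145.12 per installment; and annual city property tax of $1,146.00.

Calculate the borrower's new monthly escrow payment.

$1,272.48

Municipal property tax: $9,178.44
Hazard insurance: $3,124.68
Private mortgage insurance (PMI): $145.12 × 12 = $1,741.44
City property tax: $1,146.00
Combined annual = $15,190.56
Monthly = $15,190.56 / 12 = $1,265.88
Monthly shortage recovery: $79.20 / 12 = $6.60
New monthly escrow = $1,265.88 + $6.60 = $1,272.48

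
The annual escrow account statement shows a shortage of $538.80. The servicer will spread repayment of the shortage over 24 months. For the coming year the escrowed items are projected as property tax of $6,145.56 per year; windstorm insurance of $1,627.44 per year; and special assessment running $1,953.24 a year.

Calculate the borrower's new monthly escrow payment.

$832.97

Property tax = $6,145.56
Windstorm insurance = $1,627.44
Special assessment = $1,953.24
Total per year = $9,726.24
Per month = $9,726.24 / 12 = $810.52
Shortage spread = $538.80 ÷ 24 = $22.45/mo
New monthly escrow = $810.52 + $22.45 = $832.97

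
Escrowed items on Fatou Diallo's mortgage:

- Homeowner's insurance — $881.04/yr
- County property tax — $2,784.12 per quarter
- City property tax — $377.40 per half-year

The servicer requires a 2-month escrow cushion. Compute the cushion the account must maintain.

Homeowner's insurance = $881.04 per year
County property tax = $2,784.12 × 4 = $11,136.48 per year
City property tax = $377.40 × 2 = $754.80 per year
Annual escrow total = $881.04 + $11,136.48 + $754.80 = $12,772.32
Base monthly escrow = $12,772.32 / 12 = $1,064.36
Reserve = 2 × $1,064.36 = $2,128.72

$2,128.72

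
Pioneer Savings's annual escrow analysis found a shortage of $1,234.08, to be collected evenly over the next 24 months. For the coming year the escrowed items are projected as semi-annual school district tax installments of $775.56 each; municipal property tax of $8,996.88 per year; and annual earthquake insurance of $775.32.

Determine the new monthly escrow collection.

School district tax — $775.56 × 2 = $1,551.12
Municipal property tax — $8,996.88
Earthquake insurance — $775.32
Combined annual = $1,551.12 + $8,996.88 + $775.32 = $11,323.32
Monthly escrow = $11,323.32 / 12 = $943.61
Shortage spread = $1,234.08 ÷ 24 = $51.42/mo
Adjusted monthly = $943.61 + $51.42 = $995.03

$995.03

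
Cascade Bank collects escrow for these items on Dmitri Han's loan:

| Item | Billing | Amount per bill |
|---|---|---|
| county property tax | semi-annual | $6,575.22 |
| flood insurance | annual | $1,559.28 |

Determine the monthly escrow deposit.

$1,225.81

County property tax: $6,575.22 × 2 = $13,150.44/yr
Flood insurance: $1,559.28/yr
Annual escrow total = $14,709.72
Base monthly escrow = $14,709.72 ÷ 12 = $1,225.81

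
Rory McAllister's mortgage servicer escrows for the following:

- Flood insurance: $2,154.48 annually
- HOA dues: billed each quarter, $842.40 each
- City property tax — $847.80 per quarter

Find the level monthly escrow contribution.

$742.94

Flood insurance = $2,154.48 per year
HOA dues = $842.40 × 4 = $3,369.60 per year
City property tax = $847.80 × 4 = $3,391.20 per year
Total annual escrow = $2,154.48 + $3,369.60 + $3,391.20 = $8,915.28
Monthly escrow = $8,915.28 ÷ 12 = $742.94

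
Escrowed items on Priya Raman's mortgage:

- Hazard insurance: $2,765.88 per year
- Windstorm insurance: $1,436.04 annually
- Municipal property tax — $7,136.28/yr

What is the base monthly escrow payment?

Hazard insurance: $2,765.88/yr
Windstorm insurance: $1,436.04/yr
Municipal property tax: $7,136.28/yr
Total per year = $11,338.20
Per month = $11,338.20 ÷ 12 = $944.85

$944.85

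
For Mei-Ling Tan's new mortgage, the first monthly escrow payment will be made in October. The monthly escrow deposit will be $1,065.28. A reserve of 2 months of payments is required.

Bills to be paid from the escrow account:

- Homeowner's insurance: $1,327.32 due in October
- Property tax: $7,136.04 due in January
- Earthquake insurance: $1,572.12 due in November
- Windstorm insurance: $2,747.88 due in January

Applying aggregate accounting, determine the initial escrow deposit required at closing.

Cushion = 2 × $1,065.28 = $2,130.56
Trial balance (start $0, +$1,065.28 each month, − disbursements):
  Oct: +$1,065.28 − $1,327.32 → -$262.04
  Nov: +$1,065.28 − $1,572.12 → -$768.88
  Dec: +$1,065.28 → $296.40
  Jan: +$1,065.28 − $9,883.92 → -$8,522.24
  Feb: +$1,065.28 → -$7,456.96
  Mar: +$1,065.28 → -$6,391.68
  Apr: +$1,065.28 → -$5,326.40
  May: +$1,065.28 → -$4,261.12
  Jun: +$1,065.28 → -$3,195.84
  Jul: +$1,065.28 → -$2,130.56
  Aug: +$1,065.28 → -$1,065.28
  Sep: +$1,065.28 → $0.00
Lowest trial balance = -$8,522.24 (Jan)
Initial deposit = cushion − low point = $2,130.56 − (-$8,522.24) = $10,652.80

$10,652.80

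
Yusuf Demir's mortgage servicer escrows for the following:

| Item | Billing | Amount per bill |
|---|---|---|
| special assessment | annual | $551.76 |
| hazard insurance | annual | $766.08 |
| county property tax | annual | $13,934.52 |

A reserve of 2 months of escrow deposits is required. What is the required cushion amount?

Special assessment = $551.76 annually
Hazard insurance = $766.08 annually
County property tax = $13,934.52 annually
Annual escrow total = $551.76 + $766.08 + $13,934.52 = $15,252.36
Monthly = $15,252.36 / 12 = $1,271.03
Required cushion = 2 × $1,271.03 = $2,542.06

$2,542.06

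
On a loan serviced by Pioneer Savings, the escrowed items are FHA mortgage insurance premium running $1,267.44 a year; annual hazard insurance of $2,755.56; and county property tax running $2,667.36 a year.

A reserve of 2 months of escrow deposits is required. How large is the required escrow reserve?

FHA mortgage insurance premium: $1,267.44 annually
Hazard insurance: $2,755.56 annually
County property tax: $2,667.36 annually
Combined annual = $6,690.36
Monthly escrow = $6,690.36 / 12 = $557.53
Reserve = 2 × $557.53 = $1,115.06

$1,115.06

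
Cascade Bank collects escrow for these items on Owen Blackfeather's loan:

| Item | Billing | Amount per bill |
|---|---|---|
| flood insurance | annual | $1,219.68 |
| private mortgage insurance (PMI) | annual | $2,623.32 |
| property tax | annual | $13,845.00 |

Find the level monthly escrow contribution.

Flood insurance = $1,219.68/yr
Private mortgage insurance (PMI) = $2,623.32/yr
Property tax = $13,845.00/yr
Total annual escrow = $1,219.68 + $2,623.32 + $13,845.00 = $17,688.00
Per month = $17,688.00 ÷ 12 = $1,474.00

$1,474.00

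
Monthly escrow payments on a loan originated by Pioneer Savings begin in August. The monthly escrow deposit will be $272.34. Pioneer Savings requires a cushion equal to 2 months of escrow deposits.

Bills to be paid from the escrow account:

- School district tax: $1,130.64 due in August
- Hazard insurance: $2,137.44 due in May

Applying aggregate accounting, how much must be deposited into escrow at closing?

$1,402.98

Cushion = 2 × $272.34 = $544.68
Trial balance (start $0, +$272.34 each month, − disbursements):
  Aug: +$272.34 − $1,130.64 → -$858.30
  Sep: +$272.34 → -$585.96
  Oct: +$272.34 → -$313.62
  Nov: +$272.34 → -$41.28
  Dec: +$272.34 → $231.06
  Jan: +$272.34 → $503.40
  Feb: +$272.34 → $775.74
  Mar: +$272.34 → $1,048.08
  Apr: +$272.34 → $1,320.42
  May: +$272.34 − $2,137.44 → -$544.68
  Jun: +$272.34 → -$272.34
  Jul: +$272.34 → $0.00
Lowest trial balance = -$858.30 (Aug)
Initial deposit = cushion − low point = $544.68 − (-$858.30) = $1,402.98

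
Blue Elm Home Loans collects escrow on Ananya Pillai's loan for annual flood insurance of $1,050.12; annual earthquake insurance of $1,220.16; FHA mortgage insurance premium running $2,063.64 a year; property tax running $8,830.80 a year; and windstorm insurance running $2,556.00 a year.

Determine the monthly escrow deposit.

Flood insurance — $1,050.12 per year
Earthquake insurance — $1,220.16 per year
FHA mortgage insurance premium — $2,063.64 per year
Property tax — $8,830.80 per year
Windstorm insurance — $2,556.00 per year
Yearly total = $1,050.12 + $1,220.16 + $2,063.64 + $8,830.80 + $2,556.00 = $15,720.72
Monthly escrow = $15,720.72 / 12 = $1,310.06

$1,310.06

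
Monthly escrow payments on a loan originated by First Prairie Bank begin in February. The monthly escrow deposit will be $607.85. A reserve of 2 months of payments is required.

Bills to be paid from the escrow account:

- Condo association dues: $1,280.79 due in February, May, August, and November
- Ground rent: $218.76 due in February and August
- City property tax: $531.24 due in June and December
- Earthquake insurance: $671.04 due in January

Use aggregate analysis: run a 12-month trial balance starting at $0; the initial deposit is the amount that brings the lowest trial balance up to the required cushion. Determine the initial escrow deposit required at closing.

Cushion = 2 × $607.85 = $1,215.70
Trial balance (start $0, +$607.85 each month, − disbursements):
  Feb: +$607.85 − $1,499.55 → -$891.70
  Mar: +$607.85 → -$283.85
  Apr: +$607.85 → $324.00
  May: +$607.85 − $1,280.79 → -$348.94
  Jun: +$607.85 − $531.24 → -$272.33
  Jul: +$607.85 → $335.52
  Aug: +$607.85 − $1,499.55 → -$556.18
  Sep: +$607.85 → $51.67
  Oct: +$607.85 → $659.52
  Nov: +$607.85 − $1,280.79 → -$13.42
  Dec: +$607.85 − $531.24 → $63.19
  Jan: +$607.85 − $671.04 → $0.00
Lowest trial balance = -$891.70 (Feb)
Initial deposit = cushion − low point = $1,215.70 − (-$891.70) = $2,107.40

$2,107.40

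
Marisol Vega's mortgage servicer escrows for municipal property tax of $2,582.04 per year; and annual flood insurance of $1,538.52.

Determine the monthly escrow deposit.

Municipal property tax = $2,582.04 per year
Flood insurance = $1,538.52 per year
Annual escrow total = $4,120.56
Base monthly escrow = $4,120.56 ÷ 12 = $343.38

$343.38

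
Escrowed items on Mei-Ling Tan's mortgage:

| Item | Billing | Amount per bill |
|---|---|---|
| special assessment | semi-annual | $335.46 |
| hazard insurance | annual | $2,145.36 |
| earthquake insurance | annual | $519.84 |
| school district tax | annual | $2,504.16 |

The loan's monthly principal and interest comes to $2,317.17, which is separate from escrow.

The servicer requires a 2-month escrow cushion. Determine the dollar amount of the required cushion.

Special assessment — $335.46 × 2 = $670.92/yr
Hazard insurance — $2,145.36/yr
Earthquake insurance — $519.84/yr
School district tax — $2,504.16/yr
Yearly total = $670.92 + $2,145.36 + $519.84 + $2,504.16 = $5,840.28
Monthly escrow = $5,840.28 ÷ 12 = $486.69
Required cushion = 2 × $486.69 = $973.38

$973.38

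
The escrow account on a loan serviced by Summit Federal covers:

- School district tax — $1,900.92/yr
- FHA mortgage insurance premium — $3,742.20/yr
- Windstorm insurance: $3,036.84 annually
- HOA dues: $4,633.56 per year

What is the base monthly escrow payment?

$1,109.46

School district tax — $1,900.92 annually
FHA mortgage insurance premium — $3,742.20 annually
Windstorm insurance — $3,036.84 annually
HOA dues — $4,633.56 annually
Total annual escrow = $1,900.92 + $3,742.20 + $3,036.84 + $4,633.56 = $13,313.52
Monthly = $13,313.52 ÷ 12 = $1,109.46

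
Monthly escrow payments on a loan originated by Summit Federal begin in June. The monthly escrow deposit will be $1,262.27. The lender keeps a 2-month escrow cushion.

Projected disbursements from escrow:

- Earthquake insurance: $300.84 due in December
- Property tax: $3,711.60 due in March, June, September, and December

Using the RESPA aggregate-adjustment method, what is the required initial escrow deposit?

$5,124.29

Cushion = 2 × $1,262.27 = $2,524.54
Trial balance (start $0, +$1,262.27 each month, − disbursements):
  Jun: +$1,262.27 − $3,711.60 → -$2,449.33
  Jul: +$1,262.27 → -$1,187.06
  Aug: +$1,262.27 → $75.21
  Sep: +$1,262.27 − $3,711.60 → -$2,374.12
  Oct: +$1,262.27 → -$1,111.85
  Nov: +$1,262.27 → $150.42
  Dec: +$1,262.27 − $4,012.44 → -$2,599.75
  Jan: +$1,262.27 → -$1,337.48
  Feb: +$1,262.27 → -$75.21
  Mar: +$1,262.27 − $3,711.60 → -$2,524.54
  Apr: +$1,262.27 → -$1,262.27
  May: +$1,262.27 → $0.00
Lowest trial balance = -$2,599.75 (Dec)
Initial deposit = cushion − low point = $2,524.54 − (-$2,599.75) = $5,124.29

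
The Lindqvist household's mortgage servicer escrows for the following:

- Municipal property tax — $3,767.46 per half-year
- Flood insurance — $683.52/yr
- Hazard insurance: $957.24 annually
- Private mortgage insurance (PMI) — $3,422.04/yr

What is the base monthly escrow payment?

$1,049.81

Municipal property tax — $3,767.46 × 2 = $7,534.92
Flood insurance — $683.52
Hazard insurance — $957.24
Private mortgage insurance (PMI) — $3,422.04
Total per year = $7,534.92 + $683.52 + $957.24 + $3,422.04 = $12,597.72
Monthly escrow = $12,597.72 ÷ 12 = $1,049.81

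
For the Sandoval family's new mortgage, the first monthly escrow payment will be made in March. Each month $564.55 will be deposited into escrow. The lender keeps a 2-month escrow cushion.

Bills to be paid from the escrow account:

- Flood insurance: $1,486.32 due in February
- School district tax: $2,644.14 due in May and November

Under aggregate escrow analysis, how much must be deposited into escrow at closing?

$2,079.59

Cushion = 2 × $564.55 = $1,129.10
Trial balance (start $0, +$564.55 each month, − disbursements):
  Mar: +$564.55 → $564.55
  Apr: +$564.55 → $1,129.10
  May: +$564.55 − $2,644.14 → -$950.49
  Jun: +$564.55 → -$385.94
  Jul: +$564.55 → $178.61
  Aug: +$564.55 → $743.16
  Sep: +$564.55 → $1,307.71
  Oct: +$564.55 → $1,872.26
  Nov: +$564.55 − $2,644.14 → -$207.33
  Dec: +$564.55 → $357.22
  Jan: +$564.55 → $921.77
  Feb: +$564.55 − $1,486.32 → $0.00
Lowest trial balance = -$950.49 (May)
Initial deposit = cushion − low point = $1,129.10 − (-$950.49) = $2,079.59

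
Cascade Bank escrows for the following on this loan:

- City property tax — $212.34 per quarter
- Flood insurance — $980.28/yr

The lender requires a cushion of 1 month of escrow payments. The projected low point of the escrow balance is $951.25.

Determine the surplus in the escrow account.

City property tax: $212.34 × 4 = $849.36/yr
Flood insurance: $980.28/yr
Yearly total = $849.36 + $980.28 = $1,829.64
Base monthly escrow = $1,829.64 ÷ 12 = $152.47
Required reserve = 1 × $152.47 = $152.47
Excess over cushion: $951.25 − $152.47 = $798.78

$798.78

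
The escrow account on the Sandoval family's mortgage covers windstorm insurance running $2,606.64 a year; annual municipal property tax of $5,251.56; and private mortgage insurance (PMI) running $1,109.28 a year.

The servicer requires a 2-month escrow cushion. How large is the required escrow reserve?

$1,494.58

Windstorm insurance = $2,606.64/yr
Municipal property tax = $5,251.56/yr
Private mortgage insurance (PMI) = $1,109.28/yr
Combined annual = $2,606.64 + $5,251.56 + $1,109.28 = $8,967.48
Monthly = $8,967.48 ÷ 12 = $747.29
Cushion = 2 × $747.29 = $1,494.58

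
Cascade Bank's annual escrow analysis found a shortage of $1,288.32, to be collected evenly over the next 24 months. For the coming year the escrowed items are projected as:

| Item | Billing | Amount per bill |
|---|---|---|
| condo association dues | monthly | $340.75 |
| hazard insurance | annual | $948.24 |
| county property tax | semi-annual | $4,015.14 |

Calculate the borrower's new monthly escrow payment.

$1,142.64

Condo association dues: $340.75 × 12 = $4,089.00/yr
Hazard insurance: $948.24/yr
County property tax: $4,015.14 × 2 = $8,030.28/yr
Combined annual = $13,067.52
Monthly escrow = $13,067.52 / 12 = $1,088.96
Shortage per month = $1,288.32 ÷ 24 = $53.68
Adjusted monthly = $1,088.96 + $53.68 = $1,142.64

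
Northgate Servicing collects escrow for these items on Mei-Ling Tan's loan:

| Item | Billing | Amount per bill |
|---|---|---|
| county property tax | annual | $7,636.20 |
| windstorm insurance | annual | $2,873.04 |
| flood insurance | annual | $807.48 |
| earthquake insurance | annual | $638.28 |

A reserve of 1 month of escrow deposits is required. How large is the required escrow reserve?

County property tax = $7,636.20/yr
Windstorm insurance = $2,873.04/yr
Flood insurance = $807.48/yr
Earthquake insurance = $638.28/yr
Annual escrow total = $11,955.00
Monthly = $11,955.00 ÷ 12 = $996.25
Reserve = 1 × $996.25 = $996.25

$996.25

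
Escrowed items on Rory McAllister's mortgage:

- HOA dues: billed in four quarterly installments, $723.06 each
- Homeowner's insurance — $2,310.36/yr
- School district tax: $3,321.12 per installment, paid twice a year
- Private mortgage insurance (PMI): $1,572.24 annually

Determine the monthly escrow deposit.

$1,118.09

HOA dues: $723.06 × 4 = $2,892.24 annually
Homeowner's insurance: $2,310.36 annually
School district tax: $3,321.12 × 2 = $6,642.24 annually
Private mortgage insurance (PMI): $1,572.24 annually
Total annual escrow = $2,892.24 + $2,310.36 + $6,642.24 + $1,572.24 = $13,417.08
Per month = $13,417.08 ÷ 12 = $1,118.09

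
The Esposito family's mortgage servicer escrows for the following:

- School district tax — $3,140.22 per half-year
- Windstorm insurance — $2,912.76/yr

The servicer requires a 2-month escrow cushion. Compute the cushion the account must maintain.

School district tax — $3,140.22 × 2 = $6,280.44 annually
Windstorm insurance — $2,912.76 annually
Annual escrow total = $9,193.20
Monthly escrow = $9,193.20 / 12 = $766.10
Required cushion = 2 × $766.10 = $1,532.20

$1,532.20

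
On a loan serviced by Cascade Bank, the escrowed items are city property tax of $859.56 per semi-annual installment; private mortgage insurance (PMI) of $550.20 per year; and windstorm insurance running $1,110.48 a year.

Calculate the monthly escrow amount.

City property tax = $859.56 × 2 = $1,719.12/yr
Private mortgage insurance (PMI) = $550.20/yr
Windstorm insurance = $1,110.48/yr
Yearly total = $3,379.80
Monthly escrow = $3,379.80 / 12 = $281.65

$281.65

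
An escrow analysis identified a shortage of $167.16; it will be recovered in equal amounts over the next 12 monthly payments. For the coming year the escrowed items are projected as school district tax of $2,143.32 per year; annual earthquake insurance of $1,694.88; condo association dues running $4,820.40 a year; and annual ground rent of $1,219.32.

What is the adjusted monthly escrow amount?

School district tax: $2,143.32/yr
Earthquake insurance: $1,694.88/yr
Condo association dues: $4,820.40/yr
Ground rent: $1,219.32/yr
Yearly total = $2,143.32 + $1,694.88 + $4,820.40 + $1,219.32 = $9,877.92
Per month = $9,877.92 / 12 = $823.16
Shortage per month = $167.16 ÷ 12 = $13.93
New monthly escrow = $823.16 + $13.93 = $837.09

$837.09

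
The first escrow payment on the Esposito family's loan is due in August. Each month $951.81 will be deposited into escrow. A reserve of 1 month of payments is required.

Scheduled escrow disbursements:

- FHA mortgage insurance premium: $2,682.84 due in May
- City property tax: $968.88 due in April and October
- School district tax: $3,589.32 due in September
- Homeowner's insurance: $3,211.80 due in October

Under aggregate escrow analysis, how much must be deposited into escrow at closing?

$5,866.38

Cushion = 1 × $951.81 = $951.81
Trial balance (start $0, +$951.81 each month, − disbursements):
  Aug: +$951.81 → $951.81
  Sep: +$951.81 − $3,589.32 → -$1,685.70
  Oct: +$951.81 − $4,180.68 → -$4,914.57
  Nov: +$951.81 → -$3,962.76
  Dec: +$951.81 → -$3,010.95
  Jan: +$951.81 → -$2,059.14
  Feb: +$951.81 → -$1,107.33
  Mar: +$951.81 → -$155.52
  Apr: +$951.81 − $968.88 → -$172.59
  May: +$951.81 − $2,682.84 → -$1,903.62
  Jun: +$951.81 → -$951.81
  Jul: +$951.81 → $0.00
Lowest trial balance = -$4,914.57 (Oct)
Initial deposit = cushion − low point = $951.81 − (-$4,914.57) = $5,866.38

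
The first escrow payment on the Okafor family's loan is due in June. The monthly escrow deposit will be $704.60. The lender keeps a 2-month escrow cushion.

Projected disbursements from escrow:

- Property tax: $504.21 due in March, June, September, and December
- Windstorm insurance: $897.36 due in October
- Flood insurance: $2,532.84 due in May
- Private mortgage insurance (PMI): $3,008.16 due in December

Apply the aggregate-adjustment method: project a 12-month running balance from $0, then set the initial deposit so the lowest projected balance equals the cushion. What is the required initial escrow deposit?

$1,895.15

Cushion = 2 × $704.60 = $1,409.20
Trial balance (start $0, +$704.60 each month, − disbursements):
  Jun: +$704.60 − $504.21 → $200.39
  Jul: +$704.60 → $904.99
  Aug: +$704.60 → $1,609.59
  Sep: +$704.60 − $504.21 → $1,809.98
  Oct: +$704.60 − $897.36 → $1,617.22
  Nov: +$704.60 → $2,321.82
  Dec: +$704.60 − $3,512.37 → -$485.95
  Jan: +$704.60 → $218.65
  Feb: +$704.60 → $923.25
  Mar: +$704.60 − $504.21 → $1,123.64
  Apr: +$704.60 → $1,828.24
  May: +$704.60 − $2,532.84 → $0.00
Lowest trial balance = -$485.95 (Dec)
Initial deposit = cushion − low point = $1,409.20 − (-$485.95) = $1,895.15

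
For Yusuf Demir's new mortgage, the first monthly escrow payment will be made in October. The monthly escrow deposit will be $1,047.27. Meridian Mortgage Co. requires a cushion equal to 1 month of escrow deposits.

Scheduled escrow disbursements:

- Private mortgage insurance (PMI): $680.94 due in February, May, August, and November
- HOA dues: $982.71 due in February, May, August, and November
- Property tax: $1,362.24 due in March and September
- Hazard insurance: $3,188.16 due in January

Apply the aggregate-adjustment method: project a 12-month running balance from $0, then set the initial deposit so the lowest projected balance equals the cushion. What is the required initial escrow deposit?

$2,641.35

Cushion = 1 × $1,047.27 = $1,047.27
Trial balance (start $0, +$1,047.27 each month, − disbursements):
  Oct: +$1,047.27 → $1,047.27
  Nov: +$1,047.27 − $1,663.65 → $430.89
  Dec: +$1,047.27 → $1,478.16
  Jan: +$1,047.27 − $3,188.16 → -$662.73
  Feb: +$1,047.27 − $1,663.65 → -$1,279.11
  Mar: +$1,047.27 − $1,362.24 → -$1,594.08
  Apr: +$1,047.27 → -$546.81
  May: +$1,047.27 − $1,663.65 → -$1,163.19
  Jun: +$1,047.27 → -$115.92
  Jul: +$1,047.27 → $931.35
  Aug: +$1,047.27 − $1,663.65 → $314.97
  Sep: +$1,047.27 − $1,362.24 → $0.00
Lowest trial balance = -$1,594.08 (Mar)
Initial deposit = cushion − low point = $1,047.27 − (-$1,594.08) = $2,641.35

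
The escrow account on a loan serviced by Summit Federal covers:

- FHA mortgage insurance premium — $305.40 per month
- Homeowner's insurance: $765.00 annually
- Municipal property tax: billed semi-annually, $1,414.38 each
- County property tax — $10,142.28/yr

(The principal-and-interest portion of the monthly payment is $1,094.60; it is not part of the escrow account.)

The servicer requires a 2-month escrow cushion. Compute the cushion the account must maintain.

$2,900.14

FHA mortgage insurance premium: $305.40 × 12 = $3,664.80
Homeowner's insurance: $765.00
Municipal property tax: $1,414.38 × 2 = $2,828.76
County property tax: $10,142.28
Yearly total = $3,664.80 + $765.00 + $2,828.76 + $10,142.28 = $17,400.84
Per month = $17,400.84 / 12 = $1,450.07
Required cushion = 2 × $1,450.07 = $2,900.14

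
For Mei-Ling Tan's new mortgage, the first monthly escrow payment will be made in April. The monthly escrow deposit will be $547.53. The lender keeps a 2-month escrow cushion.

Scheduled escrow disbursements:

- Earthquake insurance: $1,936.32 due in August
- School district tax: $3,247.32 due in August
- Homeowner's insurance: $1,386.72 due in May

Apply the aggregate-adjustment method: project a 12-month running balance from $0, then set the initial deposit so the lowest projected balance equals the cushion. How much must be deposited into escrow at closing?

$4,927.77

Cushion = 2 × $547.53 = $1,095.06
Trial balance (start $0, +$547.53 each month, − disbursements):
  Apr: +$547.53 → $547.53
  May: +$547.53 − $1,386.72 → -$291.66
  Jun: +$547.53 → $255.87
  Jul: +$547.53 → $803.40
  Aug: +$547.53 − $5,183.64 → -$3,832.71
  Sep: +$547.53 → -$3,285.18
  Oct: +$547.53 → -$2,737.65
  Nov: +$547.53 → -$2,190.12
  Dec: +$547.53 → -$1,642.59
  Jan: +$547.53 → -$1,095.06
  Feb: +$547.53 → -$547.53
  Mar: +$547.53 → $0.00
Lowest trial balance = -$3,832.71 (Aug)
Initial deposit = cushion − low point = $1,095.06 − (-$3,832.71) = $4,927.77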